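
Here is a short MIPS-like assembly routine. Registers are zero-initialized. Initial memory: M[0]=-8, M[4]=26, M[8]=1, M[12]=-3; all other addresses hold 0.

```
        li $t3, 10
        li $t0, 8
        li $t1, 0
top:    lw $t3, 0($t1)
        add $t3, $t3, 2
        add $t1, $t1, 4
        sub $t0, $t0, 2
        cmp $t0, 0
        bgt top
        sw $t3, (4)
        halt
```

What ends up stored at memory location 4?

-1

after li $t3, 10: $t3=10
after li $t0, 8: $t0=8
after li $t1, 0: $t1=0
after lw $t3, 0($t1): $t3=M[0]=-8
after add $t3, $t3, 2: $t3=(-8)+2=-6
after add $t1, $t1, 4: $t1=0+4=4
after sub $t0, $t0, 2: $t0=8-2=6
cmp $t0, 0  (cmp 6,0)
bgt top: taken
after lw $t3, 0($t1): $t3=M[4]=26
after add $t3, $t3, 2: $t3=26+2=28
after add $t1, $t1, 4: $t1=4+4=8
after sub $t0, $t0, 2: $t0=6-2=4
cmp $t0, 0  (cmp 4,0)
bgt top: taken
after lw $t3, 0($t1): $t3=M[8]=1
after add $t3, $t3, 2: $t3=1+2=3
after add $t1, $t1, 4: $t1=8+4=12
after sub $t0, $t0, 2: $t0=4-2=2
cmp $t0, 0  (cmp 2,0)
bgt top: taken
after lw $t3, 0($t1): $t3=M[12]=-3
after add $t3, $t3, 2: $t3=(-3)+2=-1
after add $t1, $t1, 4: $t1=12+4=16
after sub $t0, $t0, 2: $t0=2-2=0
cmp $t0, 0  (cmp 0,0)
bgt top: not taken
sw $t3, (4) → M[4]=-1
halt.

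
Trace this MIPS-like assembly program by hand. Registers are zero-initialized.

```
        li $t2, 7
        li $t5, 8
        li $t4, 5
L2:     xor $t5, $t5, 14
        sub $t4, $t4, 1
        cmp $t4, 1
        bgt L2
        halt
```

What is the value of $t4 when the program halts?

1

$t2=7
$t5=8
$t4=5
$t5=8^14=6
$t4=5-1=4
cmp $t4, 1  (cmp 4,1)
bgt L2: taken
$t5=6^14=8
$t4=4-1=3
cmp $t4, 1  (cmp 3,1)
bgt L2: taken
$t5=8^14=6
$t4=3-1=2
cmp $t4, 1  (cmp 2,1)
bgt L2: taken
$t5=6^14=8
$t4=2-1=1
cmp $t4, 1  (cmp 1,1)
bgt L2: not taken
halt.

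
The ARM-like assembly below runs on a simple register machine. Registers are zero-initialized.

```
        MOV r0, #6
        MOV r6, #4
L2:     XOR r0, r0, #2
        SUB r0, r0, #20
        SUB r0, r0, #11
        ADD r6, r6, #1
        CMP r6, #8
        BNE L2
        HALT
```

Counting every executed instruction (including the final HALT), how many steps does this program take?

27

after MOV r0, #6: r0=6
after MOV r6, #4: r6=4
after XOR r0, r0, #2: r0=6^2=4
after SUB r0, r0, #20: r0=4-20=-16
after SUB r0, r0, #11: r0=(-16)-11=-27
after ADD r6, r6, #1: r6=4+1=5
CMP r6, #8  (cmp 5,8)
BNE L2: taken
after XOR r0, r0, #2: r0=(-27)^2=-25
after SUB r0, r0, #20: r0=(-25)-20=-45
after SUB r0, r0, #11: r0=(-45)-11=-56
after ADD r6, r6, #1: r6=5+1=6
CMP r6, #8  (cmp 6,8)
BNE L2: taken
after XOR r0, r0, #2: r0=(-56)^2=-54
after SUB r0, r0, #20: r0=(-54)-20=-74
after SUB r0, r0, #11: r0=(-74)-11=-85
after ADD r6, r6, #1: r6=6+1=7
CMP r6, #8  (cmp 7,8)
BNE L2: taken
after XOR r0, r0, #2: r0=(-85)^2=-87
after SUB r0, r0, #20: r0=(-87)-20=-107
after SUB r0, r0, #11: r0=(-107)-11=-118
after ADD r6, r6, #1: r6=7+1=8
CMP r6, #8  (cmp 8,8)
BNE L2: not taken
halt.
Total executed instructions: 27.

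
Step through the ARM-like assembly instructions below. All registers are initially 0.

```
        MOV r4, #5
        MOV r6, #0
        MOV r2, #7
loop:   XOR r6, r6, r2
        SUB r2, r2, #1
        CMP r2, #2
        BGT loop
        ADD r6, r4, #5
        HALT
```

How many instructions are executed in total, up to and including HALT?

25

r4=5
r6=0
r2=7
r6=0^7=7
r2=7-1=6
CMP r2, #2  (cmp 6,2)
BGT loop: taken
r6=7^6=1
r2=6-1=5
CMP r2, #2  (cmp 5,2)
BGT loop: taken
r6=1^5=4
r2=5-1=4
CMP r2, #2  (cmp 4,2)
BGT loop: taken
r6=4^4=0
r2=4-1=3
CMP r2, #2  (cmp 3,2)
BGT loop: taken
r6=0^3=3
r2=3-1=2
CMP r2, #2  (cmp 2,2)
BGT loop: not taken
r6=5+5=10
halt.
Total executed instructions: 25.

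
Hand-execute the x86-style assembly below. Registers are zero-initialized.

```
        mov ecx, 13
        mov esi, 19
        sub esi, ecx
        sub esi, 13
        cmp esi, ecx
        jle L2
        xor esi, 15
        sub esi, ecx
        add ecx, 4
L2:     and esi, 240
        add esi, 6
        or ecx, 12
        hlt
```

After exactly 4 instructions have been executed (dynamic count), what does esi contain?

-7

ecx=13
esi=19
esi=19-13=6
esi=6-13=-7
After step 4: esi = -7.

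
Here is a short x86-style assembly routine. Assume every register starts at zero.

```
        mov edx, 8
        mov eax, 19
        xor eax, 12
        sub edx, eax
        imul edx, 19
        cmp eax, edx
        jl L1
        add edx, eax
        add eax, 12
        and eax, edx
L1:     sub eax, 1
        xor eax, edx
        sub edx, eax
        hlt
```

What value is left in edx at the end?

mov edx, 8 → edx=8
mov eax, 19 → eax=19
xor eax, 12 → eax=19^12=31
sub edx, eax → edx=8-31=-23
imul edx, 19 → edx=(-23)*19=-437
cmp eax, edx  (cmp 31,-437)
jl L1: not taken
add edx, eax → edx=(-437)+31=-406
add eax, 12 → eax=31+12=43
and eax, edx → eax=43&(-406)=42
sub eax, 1 → eax=42-1=41
xor eax, edx → eax=41^(-406)=-445
sub edx, eax → edx=(-406)-(-445)=39
halt.

39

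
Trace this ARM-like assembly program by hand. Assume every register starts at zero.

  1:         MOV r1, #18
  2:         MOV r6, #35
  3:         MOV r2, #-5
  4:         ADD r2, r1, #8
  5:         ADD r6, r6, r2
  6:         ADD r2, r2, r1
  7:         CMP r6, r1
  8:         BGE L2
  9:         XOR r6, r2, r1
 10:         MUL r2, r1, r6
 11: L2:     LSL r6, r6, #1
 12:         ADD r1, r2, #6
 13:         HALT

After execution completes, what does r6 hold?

MOV r1, #18 → r1=18
MOV r6, #35 → r6=35
MOV r2, #-5 → r2=-5
ADD r2, r1, #8 → r2=18+8=26
ADD r6, r6, r2 → r6=35+26=61
ADD r2, r2, r1 → r2=26+18=44
CMP r6, r1  (cmp 61,18)
BGE L2: taken
LSL r6, r6, #1 → r6=61<<1=122
ADD r1, r2, #6 → r1=44+6=50
halt.

122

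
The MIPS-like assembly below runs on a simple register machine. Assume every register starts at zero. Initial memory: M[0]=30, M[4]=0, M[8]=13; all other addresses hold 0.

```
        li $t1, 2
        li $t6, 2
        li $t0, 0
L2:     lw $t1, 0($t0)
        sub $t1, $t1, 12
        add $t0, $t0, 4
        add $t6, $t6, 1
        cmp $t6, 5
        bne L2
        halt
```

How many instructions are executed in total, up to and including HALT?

22

$t1=2
$t6=2
$t0=0
$t1=M[0]=30
$t1=30-12=18
$t0=0+4=4
$t6=2+1=3
cmp $t6, 5  (cmp 3,5)
bne L2: taken
$t1=M[4]=0
$t1=0-12=-12
$t0=4+4=8
$t6=3+1=4
cmp $t6, 5  (cmp 4,5)
bne L2: taken
$t1=M[8]=13
$t1=13-12=1
$t0=8+4=12
$t6=4+1=5
cmp $t6, 5  (cmp 5,5)
bne L2: not taken
halt.
Total executed instructions: 22.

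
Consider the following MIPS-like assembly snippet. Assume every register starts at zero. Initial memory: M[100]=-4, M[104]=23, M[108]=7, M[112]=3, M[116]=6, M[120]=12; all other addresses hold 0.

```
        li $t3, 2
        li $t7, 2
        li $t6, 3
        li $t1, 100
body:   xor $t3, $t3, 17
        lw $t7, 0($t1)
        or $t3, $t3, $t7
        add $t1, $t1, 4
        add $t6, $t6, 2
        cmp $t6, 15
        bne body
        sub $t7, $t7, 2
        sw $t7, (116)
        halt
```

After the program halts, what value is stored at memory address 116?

10

after li $t3, 2: $t3=2
after li $t7, 2: $t7=2
after li $t6, 3: $t6=3
after li $t1, 100: $t1=100
after xor $t3, $t3, 17: $t3=2^17=19
after lw $t7, 0($t1): $t7=M[100]=-4
after or $t3, $t3, $t7: $t3=19|(-4)=-1
after add $t1, $t1, 4: $t1=100+4=104
after add $t6, $t6, 2: $t6=3+2=5
cmp $t6, 15  (cmp 5,15)
bne body: taken
after xor $t3, $t3, 17: $t3=(-1)^17=-18
after lw $t7, 0($t1): $t7=M[104]=23
after or $t3, $t3, $t7: $t3=(-18)|23=-1
after add $t1, $t1, 4: $t1=104+4=108
after add $t6, $t6, 2: $t6=5+2=7
cmp $t6, 15  (cmp 7,15)
bne body: taken
after xor $t3, $t3, 17: $t3=(-1)^17=-18
after lw $t7, 0($t1): $t7=M[108]=7
after or $t3, $t3, $t7: $t3=(-18)|7=-17
after add $t1, $t1, 4: $t1=108+4=112
after add $t6, $t6, 2: $t6=7+2=9
cmp $t6, 15  (cmp 9,15)
bne body: taken
after xor $t3, $t3, 17: $t3=(-17)^17=-2
after lw $t7, 0($t1): $t7=M[112]=3
after or $t3, $t3, $t7: $t3=(-2)|3=-1
after add $t1, $t1, 4: $t1=112+4=116
after add $t6, $t6, 2: $t6=9+2=11
cmp $t6, 15  (cmp 11,15)
bne body: taken
after xor $t3, $t3, 17: $t3=(-1)^17=-18
after lw $t7, 0($t1): $t7=M[116]=6
after or $t3, $t3, $t7: $t3=(-18)|6=-18
after add $t1, $t1, 4: $t1=116+4=120
after add $t6, $t6, 2: $t6=11+2=13
cmp $t6, 15  (cmp 13,15)
bne body: taken
after xor $t3, $t3, 17: $t3=(-18)^17=-1
after lw $t7, 0($t1): $t7=M[120]=12
after or $t3, $t3, $t7: $t3=(-1)|12=-1
after add $t1, $t1, 4: $t1=120+4=124
after add $t6, $t6, 2: $t6=13+2=15
cmp $t6, 15  (cmp 15,15)
bne body: not taken
after sub $t7, $t7, 2: $t7=12-2=10
sw $t7, (116) → M[116]=10
halt.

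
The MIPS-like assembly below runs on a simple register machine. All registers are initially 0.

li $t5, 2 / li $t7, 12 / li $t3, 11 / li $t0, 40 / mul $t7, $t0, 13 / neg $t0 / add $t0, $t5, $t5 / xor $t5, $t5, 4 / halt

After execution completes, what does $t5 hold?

$t5=2
$t7=12
$t3=11
$t0=40
$t7=40*13=520
$t0=-(40)=-40
$t0=2+2=4
$t5=2^4=6
halt.

6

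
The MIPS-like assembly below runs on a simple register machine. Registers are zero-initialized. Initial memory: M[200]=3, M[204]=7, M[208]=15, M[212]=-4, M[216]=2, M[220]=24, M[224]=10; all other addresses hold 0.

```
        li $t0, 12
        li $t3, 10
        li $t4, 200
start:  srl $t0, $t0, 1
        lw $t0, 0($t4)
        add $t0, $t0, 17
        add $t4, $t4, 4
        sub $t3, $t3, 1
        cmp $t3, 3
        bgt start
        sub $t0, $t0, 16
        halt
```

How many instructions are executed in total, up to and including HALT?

after li $t0, 12: $t0=12
after li $t3, 10: $t3=10
after li $t4, 200: $t4=200
after srl $t0, $t0, 1: $t0=12>>1=6
after lw $t0, 0($t4): $t0=M[200]=3
after add $t0, $t0, 17: $t0=3+17=20
after add $t4, $t4, 4: $t4=200+4=204
after sub $t3, $t3, 1: $t3=10-1=9
cmp $t3, 3  (cmp 9,3)
bgt start: taken
after srl $t0, $t0, 1: $t0=20>>1=10
after lw $t0, 0($t4): $t0=M[204]=7
after add $t0, $t0, 17: $t0=7+17=24
after add $t4, $t4, 4: $t4=204+4=208
after sub $t3, $t3, 1: $t3=9-1=8
cmp $t3, 3  (cmp 8,3)
bgt start: taken
after srl $t0, $t0, 1: $t0=24>>1=12
after lw $t0, 0($t4): $t0=M[208]=15
after add $t0, $t0, 17: $t0=15+17=32
after add $t4, $t4, 4: $t4=208+4=212
after sub $t3, $t3, 1: $t3=8-1=7
cmp $t3, 3  (cmp 7,3)
bgt start: taken
after srl $t0, $t0, 1: $t0=32>>1=16
after lw $t0, 0($t4): $t0=M[212]=-4
after add $t0, $t0, 17: $t0=(-4)+17=13
after add $t4, $t4, 4: $t4=212+4=216
after sub $t3, $t3, 1: $t3=7-1=6
cmp $t3, 3  (cmp 6,3)
bgt start: taken
after srl $t0, $t0, 1: $t0=13>>1=6
after lw $t0, 0($t4): $t0=M[216]=2
after add $t0, $t0, 17: $t0=2+17=19
after add $t4, $t4, 4: $t4=216+4=220
after sub $t3, $t3, 1: $t3=6-1=5
cmp $t3, 3  (cmp 5,3)
bgt start: taken
after srl $t0, $t0, 1: $t0=19>>1=9
after lw $t0, 0($t4): $t0=M[220]=24
after add $t0, $t0, 17: $t0=24+17=41
after add $t4, $t4, 4: $t4=220+4=224
after sub $t3, $t3, 1: $t3=5-1=4
cmp $t3, 3  (cmp 4,3)
bgt start: taken
after srl $t0, $t0, 1: $t0=41>>1=20
after lw $t0, 0($t4): $t0=M[224]=10
after add $t0, $t0, 17: $t0=10+17=27
after add $t4, $t4, 4: $t4=224+4=228
after sub $t3, $t3, 1: $t3=4-1=3
cmp $t3, 3  (cmp 3,3)
bgt start: not taken
after sub $t0, $t0, 16: $t0=27-16=11
halt.
Total executed instructions: 54.

54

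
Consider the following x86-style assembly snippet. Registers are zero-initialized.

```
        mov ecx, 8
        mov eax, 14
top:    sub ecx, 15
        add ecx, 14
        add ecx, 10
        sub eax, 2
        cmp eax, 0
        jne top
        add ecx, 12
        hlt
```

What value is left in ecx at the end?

83

ecx=8
eax=14
ecx=8-15=-7
ecx=(-7)+14=7
ecx=7+10=17
eax=14-2=12
cmp eax, 0  (cmp 12,0)
jne top: taken
ecx=17-15=2
ecx=2+14=16
ecx=16+10=26
eax=12-2=10
cmp eax, 0  (cmp 10,0)
jne top: taken
ecx=26-15=11
ecx=11+14=25
ecx=25+10=35
eax=10-2=8
cmp eax, 0  (cmp 8,0)
jne top: taken
ecx=35-15=20
ecx=20+14=34
ecx=34+10=44
eax=8-2=6
cmp eax, 0  (cmp 6,0)
jne top: taken
ecx=44-15=29
ecx=29+14=43
ecx=43+10=53
eax=6-2=4
cmp eax, 0  (cmp 4,0)
jne top: taken
ecx=53-15=38
ecx=38+14=52
ecx=52+10=62
eax=4-2=2
cmp eax, 0  (cmp 2,0)
jne top: taken
ecx=62-15=47
ecx=47+14=61
ecx=61+10=71
eax=2-2=0
cmp eax, 0  (cmp 0,0)
jne top: not taken
ecx=71+12=83
halt.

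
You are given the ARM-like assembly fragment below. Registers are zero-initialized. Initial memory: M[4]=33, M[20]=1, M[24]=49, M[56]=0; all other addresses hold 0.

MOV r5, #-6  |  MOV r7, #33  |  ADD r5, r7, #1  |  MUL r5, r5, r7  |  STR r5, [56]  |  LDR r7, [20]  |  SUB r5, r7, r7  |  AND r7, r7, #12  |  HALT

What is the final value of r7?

after MOV r5, #-6: r5=-6
after MOV r7, #33: r7=33
after ADD r5, r7, #1: r5=33+1=34
after MUL r5, r5, r7: r5=34*33=1122
STR r5, [56] → M[56]=1122
after LDR r7, [20]: r7=M[20]=1
after SUB r5, r7, r7: r5=1-1=0
after AND r7, r7, #12: r7=1&12=0
halt.

0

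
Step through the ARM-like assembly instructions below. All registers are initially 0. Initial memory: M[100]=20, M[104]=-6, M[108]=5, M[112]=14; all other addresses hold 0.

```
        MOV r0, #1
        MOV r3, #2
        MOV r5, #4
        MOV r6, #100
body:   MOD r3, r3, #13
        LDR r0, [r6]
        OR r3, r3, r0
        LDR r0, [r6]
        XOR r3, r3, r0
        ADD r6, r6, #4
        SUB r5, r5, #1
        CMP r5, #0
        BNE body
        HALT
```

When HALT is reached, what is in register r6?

116

after MOV r0, #1: r0=1
after MOV r3, #2: r3=2
after MOV r5, #4: r5=4
after MOV r6, #100: r6=100
after MOD r3, r3, #13: r3=2%13=2
after LDR r0, [r6]: r0=M[100]=20
after OR r3, r3, r0: r3=2|20=22
after LDR r0, [r6]: r0=M[100]=20
after XOR r3, r3, r0: r3=22^20=2
after ADD r6, r6, #4: r6=100+4=104
after SUB r5, r5, #1: r5=4-1=3
CMP r5, #0  (cmp 3,0)
BNE body: taken
after MOD r3, r3, #13: r3=2%13=2
after LDR r0, [r6]: r0=M[104]=-6
after OR r3, r3, r0: r3=2|(-6)=-6
after LDR r0, [r6]: r0=M[104]=-6
after XOR r3, r3, r0: r3=(-6)^(-6)=0
after ADD r6, r6, #4: r6=104+4=108
after SUB r5, r5, #1: r5=3-1=2
CMP r5, #0  (cmp 2,0)
BNE body: taken
after MOD r3, r3, #13: r3=0%13=0
after LDR r0, [r6]: r0=M[108]=5
after OR r3, r3, r0: r3=0|5=5
after LDR r0, [r6]: r0=M[108]=5
after XOR r3, r3, r0: r3=5^5=0
after ADD r6, r6, #4: r6=108+4=112
after SUB r5, r5, #1: r5=2-1=1
CMP r5, #0  (cmp 1,0)
BNE body: taken
after MOD r3, r3, #13: r3=0%13=0
after LDR r0, [r6]: r0=M[112]=14
after OR r3, r3, r0: r3=0|14=14
after LDR r0, [r6]: r0=M[112]=14
after XOR r3, r3, r0: r3=14^14=0
after ADD r6, r6, #4: r6=112+4=116
after SUB r5, r5, #1: r5=1-1=0
CMP r5, #0  (cmp 0,0)
BNE body: not taken
halt.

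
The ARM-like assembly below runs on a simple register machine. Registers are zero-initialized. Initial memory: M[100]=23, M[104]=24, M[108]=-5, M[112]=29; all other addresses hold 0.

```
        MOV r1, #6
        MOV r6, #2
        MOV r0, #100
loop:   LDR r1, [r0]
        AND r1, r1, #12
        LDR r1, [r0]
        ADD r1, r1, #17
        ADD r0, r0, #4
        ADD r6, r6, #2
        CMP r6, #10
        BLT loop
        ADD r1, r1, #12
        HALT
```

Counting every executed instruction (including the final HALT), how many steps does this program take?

37

after MOV r1, #6: r1=6
after MOV r6, #2: r6=2
after MOV r0, #100: r0=100
after LDR r1, [r0]: r1=M[100]=23
after AND r1, r1, #12: r1=23&12=4
after LDR r1, [r0]: r1=M[100]=23
after ADD r1, r1, #17: r1=23+17=40
after ADD r0, r0, #4: r0=100+4=104
after ADD r6, r6, #2: r6=2+2=4
CMP r6, #10  (cmp 4,10)
BLT loop: taken
after LDR r1, [r0]: r1=M[104]=24
after AND r1, r1, #12: r1=24&12=8
after LDR r1, [r0]: r1=M[104]=24
after ADD r1, r1, #17: r1=24+17=41
after ADD r0, r0, #4: r0=104+4=108
after ADD r6, r6, #2: r6=4+2=6
CMP r6, #10  (cmp 6,10)
BLT loop: taken
after LDR r1, [r0]: r1=M[108]=-5
after AND r1, r1, #12: r1=(-5)&12=8
after LDR r1, [r0]: r1=M[108]=-5
after ADD r1, r1, #17: r1=(-5)+17=12
after ADD r0, r0, #4: r0=108+4=112
after ADD r6, r6, #2: r6=6+2=8
CMP r6, #10  (cmp 8,10)
BLT loop: taken
after LDR r1, [r0]: r1=M[112]=29
after AND r1, r1, #12: r1=29&12=12
after LDR r1, [r0]: r1=M[112]=29
after ADD r1, r1, #17: r1=29+17=46
after ADD r0, r0, #4: r0=112+4=116
after ADD r6, r6, #2: r6=8+2=10
CMP r6, #10  (cmp 10,10)
BLT loop: not taken
after ADD r1, r1, #12: r1=46+12=58
halt.
Total executed instructions: 37.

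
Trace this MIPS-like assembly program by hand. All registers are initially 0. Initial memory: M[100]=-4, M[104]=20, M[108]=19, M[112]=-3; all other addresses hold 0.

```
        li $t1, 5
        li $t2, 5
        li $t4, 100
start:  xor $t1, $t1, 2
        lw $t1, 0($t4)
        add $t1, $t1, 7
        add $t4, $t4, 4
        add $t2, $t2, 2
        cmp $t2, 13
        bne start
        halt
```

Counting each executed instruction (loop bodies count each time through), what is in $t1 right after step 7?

li $t1, 5 → $t1=5
li $t2, 5 → $t2=5
li $t4, 100 → $t4=100
xor $t1, $t1, 2 → $t1=5^2=7
lw $t1, 0($t4) → $t1=M[100]=-4
add $t1, $t1, 7 → $t1=(-4)+7=3
add $t4, $t4, 4 → $t4=100+4=104
After step 7: $t1 = 3.

3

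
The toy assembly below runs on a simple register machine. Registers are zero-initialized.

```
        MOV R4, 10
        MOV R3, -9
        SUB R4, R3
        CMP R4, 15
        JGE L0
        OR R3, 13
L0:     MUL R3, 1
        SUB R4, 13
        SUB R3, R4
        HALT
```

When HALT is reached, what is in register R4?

6

after MOV R4, 10: R4=10
after MOV R3, -9: R3=-9
after SUB R4, R3: R4=10-(-9)=19
CMP R4, 15  (cmp 19,15)
JGE L0: taken
after MUL R3, 1: R3=(-9)*1=-9
after SUB R4, 13: R4=19-13=6
after SUB R3, R4: R3=(-9)-6=-15
halt.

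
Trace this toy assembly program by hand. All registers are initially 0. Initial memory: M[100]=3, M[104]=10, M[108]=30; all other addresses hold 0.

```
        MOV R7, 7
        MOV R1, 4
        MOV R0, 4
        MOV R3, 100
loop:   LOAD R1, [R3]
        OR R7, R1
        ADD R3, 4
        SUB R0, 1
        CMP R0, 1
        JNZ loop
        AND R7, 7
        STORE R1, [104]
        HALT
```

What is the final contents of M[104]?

30

R7=7
R1=4
R0=4
R3=100
R1=M[100]=3
R7=7|3=7
R3=100+4=104
R0=4-1=3
CMP R0, 1  (cmp 3,1)
JNZ loop: taken
R1=M[104]=10
R7=7|10=15
R3=104+4=108
R0=3-1=2
CMP R0, 1  (cmp 2,1)
JNZ loop: taken
R1=M[108]=30
R7=15|30=31
R3=108+4=112
R0=2-1=1
CMP R0, 1  (cmp 1,1)
JNZ loop: not taken
R7=31&7=7
STORE R1, [104] → M[104]=30
halt.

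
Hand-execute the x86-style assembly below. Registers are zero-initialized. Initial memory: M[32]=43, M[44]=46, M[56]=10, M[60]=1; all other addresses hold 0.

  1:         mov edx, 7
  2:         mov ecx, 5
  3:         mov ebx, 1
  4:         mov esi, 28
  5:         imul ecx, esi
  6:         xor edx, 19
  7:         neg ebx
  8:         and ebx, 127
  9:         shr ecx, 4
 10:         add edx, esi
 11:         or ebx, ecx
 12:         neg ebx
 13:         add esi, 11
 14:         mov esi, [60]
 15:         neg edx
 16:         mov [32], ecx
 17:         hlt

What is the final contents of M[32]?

edx=7
ecx=5
ebx=1
esi=28
ecx=5*28=140
edx=7^19=20
ebx=-(1)=-1
ebx=(-1)&127=127
ecx=140>>4=8
edx=20+28=48
ebx=127|8=127
ebx=-(127)=-127
esi=28+11=39
esi=M[60]=1
edx=-(48)=-48
mov [32], ecx → M[32]=8
halt.

8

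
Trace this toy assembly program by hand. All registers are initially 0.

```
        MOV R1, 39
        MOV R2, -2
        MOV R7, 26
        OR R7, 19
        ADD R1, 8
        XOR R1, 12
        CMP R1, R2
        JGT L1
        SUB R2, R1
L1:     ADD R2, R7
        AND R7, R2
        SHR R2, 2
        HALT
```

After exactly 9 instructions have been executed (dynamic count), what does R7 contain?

MOV R1, 39 → R1=39
MOV R2, -2 → R2=-2
MOV R7, 26 → R7=26
OR R7, 19 → R7=26|19=27
ADD R1, 8 → R1=39+8=47
XOR R1, 12 → R1=47^12=35
CMP R1, R2  (cmp 35,-2)
JGT L1: taken
ADD R2, R7 → R2=(-2)+27=25
After step 9: R7 = 27.

27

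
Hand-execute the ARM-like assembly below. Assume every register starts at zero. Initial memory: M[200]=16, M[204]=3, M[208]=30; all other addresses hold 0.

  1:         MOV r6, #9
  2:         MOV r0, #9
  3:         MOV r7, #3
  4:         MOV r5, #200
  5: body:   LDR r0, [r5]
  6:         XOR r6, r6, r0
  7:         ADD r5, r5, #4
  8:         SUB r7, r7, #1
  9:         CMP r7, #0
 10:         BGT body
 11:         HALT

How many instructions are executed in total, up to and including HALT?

23

MOV r6, #9 → r6=9
MOV r0, #9 → r0=9
MOV r7, #3 → r7=3
MOV r5, #200 → r5=200
LDR r0, [r5] → r0=M[200]=16
XOR r6, r6, r0 → r6=9^16=25
ADD r5, r5, #4 → r5=200+4=204
SUB r7, r7, #1 → r7=3-1=2
CMP r7, #0  (cmp 2,0)
BGT body: taken
LDR r0, [r5] → r0=M[204]=3
XOR r6, r6, r0 → r6=25^3=26
ADD r5, r5, #4 → r5=204+4=208
SUB r7, r7, #1 → r7=2-1=1
CMP r7, #0  (cmp 1,0)
BGT body: taken
LDR r0, [r5] → r0=M[208]=30
XOR r6, r6, r0 → r6=26^30=4
ADD r5, r5, #4 → r5=208+4=212
SUB r7, r7, #1 → r7=1-1=0
CMP r7, #0  (cmp 0,0)
BGT body: not taken
halt.
Total executed instructions: 23.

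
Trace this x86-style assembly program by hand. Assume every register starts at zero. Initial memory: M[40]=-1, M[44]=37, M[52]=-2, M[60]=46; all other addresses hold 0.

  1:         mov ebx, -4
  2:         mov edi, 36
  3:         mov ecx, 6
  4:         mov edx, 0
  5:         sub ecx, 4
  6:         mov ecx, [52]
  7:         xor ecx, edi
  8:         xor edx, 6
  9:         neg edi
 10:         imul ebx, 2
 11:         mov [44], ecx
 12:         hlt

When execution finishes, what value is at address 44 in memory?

mov ebx, -4 → ebx=-4
mov edi, 36 → edi=36
mov ecx, 6 → ecx=6
mov edx, 0 → edx=0
sub ecx, 4 → ecx=6-4=2
mov ecx, [52] → ecx=M[52]=-2
xor ecx, edi → ecx=(-2)^36=-38
xor edx, 6 → edx=0^6=6
neg edi → edi=-(36)=-36
imul ebx, 2 → ebx=(-4)*2=-8
mov [44], ecx → M[44]=-38
halt.

-38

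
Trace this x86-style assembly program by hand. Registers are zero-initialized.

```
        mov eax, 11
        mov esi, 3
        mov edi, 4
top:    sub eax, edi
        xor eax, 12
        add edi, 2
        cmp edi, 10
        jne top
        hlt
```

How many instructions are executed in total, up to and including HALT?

19

mov eax, 11 → eax=11
mov esi, 3 → esi=3
mov edi, 4 → edi=4
sub eax, edi → eax=11-4=7
xor eax, 12 → eax=7^12=11
add edi, 2 → edi=4+2=6
cmp edi, 10  (cmp 6,10)
jne top: taken
sub eax, edi → eax=11-6=5
xor eax, 12 → eax=5^12=9
add edi, 2 → edi=6+2=8
cmp edi, 10  (cmp 8,10)
jne top: taken
sub eax, edi → eax=9-8=1
xor eax, 12 → eax=1^12=13
add edi, 2 → edi=8+2=10
cmp edi, 10  (cmp 10,10)
jne top: not taken
halt.
Total executed instructions: 19.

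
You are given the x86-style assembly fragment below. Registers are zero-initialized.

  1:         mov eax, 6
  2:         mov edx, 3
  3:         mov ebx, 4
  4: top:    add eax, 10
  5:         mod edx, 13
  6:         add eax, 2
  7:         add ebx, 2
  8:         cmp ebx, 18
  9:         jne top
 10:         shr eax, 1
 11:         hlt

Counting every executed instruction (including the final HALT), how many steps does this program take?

mov eax, 6 → eax=6
mov edx, 3 → edx=3
mov ebx, 4 → ebx=4
add eax, 10 → eax=6+10=16
mod edx, 13 → edx=3%13=3
add eax, 2 → eax=16+2=18
add ebx, 2 → ebx=4+2=6
cmp ebx, 18  (cmp 6,18)
jne top: taken
add eax, 10 → eax=18+10=28
mod edx, 13 → edx=3%13=3
add eax, 2 → eax=28+2=30
add ebx, 2 → ebx=6+2=8
cmp ebx, 18  (cmp 8,18)
jne top: taken
add eax, 10 → eax=30+10=40
mod edx, 13 → edx=3%13=3
add eax, 2 → eax=40+2=42
add ebx, 2 → ebx=8+2=10
cmp ebx, 18  (cmp 10,18)
jne top: taken
add eax, 10 → eax=42+10=52
mod edx, 13 → edx=3%13=3
add eax, 2 → eax=52+2=54
add ebx, 2 → ebx=10+2=12
cmp ebx, 18  (cmp 12,18)
jne top: taken
add eax, 10 → eax=54+10=64
mod edx, 13 → edx=3%13=3
add eax, 2 → eax=64+2=66
add ebx, 2 → ebx=12+2=14
cmp ebx, 18  (cmp 14,18)
jne top: taken
add eax, 10 → eax=66+10=76
mod edx, 13 → edx=3%13=3
add eax, 2 → eax=76+2=78
add ebx, 2 → ebx=14+2=16
cmp ebx, 18  (cmp 16,18)
jne top: taken
add eax, 10 → eax=78+10=88
mod edx, 13 → edx=3%13=3
add eax, 2 → eax=88+2=90
add ebx, 2 → ebx=16+2=18
cmp ebx, 18  (cmp 18,18)
jne top: not taken
shr eax, 1 → eax=90>>1=45
halt.
Total executed instructions: 47.

47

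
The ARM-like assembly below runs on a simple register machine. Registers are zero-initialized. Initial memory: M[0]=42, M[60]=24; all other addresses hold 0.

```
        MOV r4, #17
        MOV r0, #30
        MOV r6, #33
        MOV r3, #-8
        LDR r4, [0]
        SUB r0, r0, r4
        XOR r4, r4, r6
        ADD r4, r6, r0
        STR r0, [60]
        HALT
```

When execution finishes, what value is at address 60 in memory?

-12

MOV r4, #17 → r4=17
MOV r0, #30 → r0=30
MOV r6, #33 → r6=33
MOV r3, #-8 → r3=-8
LDR r4, [0] → r4=M[0]=42
SUB r0, r0, r4 → r0=30-42=-12
XOR r4, r4, r6 → r4=42^33=11
ADD r4, r6, r0 → r4=33+(-12)=21
STR r0, [60] → M[60]=-12
halt.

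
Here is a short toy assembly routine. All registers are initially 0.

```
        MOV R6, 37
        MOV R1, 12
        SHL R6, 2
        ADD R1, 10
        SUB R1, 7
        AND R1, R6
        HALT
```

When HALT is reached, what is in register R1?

MOV R6, 37 → R6=37
MOV R1, 12 → R1=12
SHL R6, 2 → R6=37<<2=148
ADD R1, 10 → R1=12+10=22
SUB R1, 7 → R1=22-7=15
AND R1, R6 → R1=15&148=4
halt.

4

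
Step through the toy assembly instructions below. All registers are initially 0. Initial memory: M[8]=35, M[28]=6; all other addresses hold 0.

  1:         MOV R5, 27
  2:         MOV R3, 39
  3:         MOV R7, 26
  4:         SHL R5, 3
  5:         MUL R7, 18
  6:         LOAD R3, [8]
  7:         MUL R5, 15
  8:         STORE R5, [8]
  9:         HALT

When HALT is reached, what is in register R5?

3240

after MOV R5, 27: R5=27
after MOV R3, 39: R3=39
after MOV R7, 26: R7=26
after SHL R5, 3: R5=27<<3=216
after MUL R7, 18: R7=26*18=468
after LOAD R3, [8]: R3=M[8]=35
after MUL R5, 15: R5=216*15=3240
STORE R5, [8] → M[8]=3240
halt.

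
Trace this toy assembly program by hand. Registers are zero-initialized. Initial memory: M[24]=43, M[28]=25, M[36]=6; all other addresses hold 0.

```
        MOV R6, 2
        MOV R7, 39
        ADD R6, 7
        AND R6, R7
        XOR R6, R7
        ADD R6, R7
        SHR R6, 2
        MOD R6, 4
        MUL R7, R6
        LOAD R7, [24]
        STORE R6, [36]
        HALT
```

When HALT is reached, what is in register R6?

after MOV R6, 2: R6=2
after MOV R7, 39: R7=39
after ADD R6, 7: R6=2+7=9
after AND R6, R7: R6=9&39=1
after XOR R6, R7: R6=1^39=38
after ADD R6, R7: R6=38+39=77
after SHR R6, 2: R6=77>>2=19
after MOD R6, 4: R6=19%4=3
after MUL R7, R6: R7=39*3=117
after LOAD R7, [24]: R7=M[24]=43
STORE R6, [36] → M[36]=3
halt.

3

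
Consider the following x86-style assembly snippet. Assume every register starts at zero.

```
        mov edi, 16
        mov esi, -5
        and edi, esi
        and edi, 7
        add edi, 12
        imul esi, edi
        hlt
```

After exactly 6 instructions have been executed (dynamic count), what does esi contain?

-60

after mov edi, 16: edi=16
after mov esi, -5: esi=-5
after and edi, esi: edi=16&(-5)=16
after and edi, 7: edi=16&7=0
after add edi, 12: edi=0+12=12
after imul esi, edi: esi=(-5)*12=-60
After step 6: esi = -60.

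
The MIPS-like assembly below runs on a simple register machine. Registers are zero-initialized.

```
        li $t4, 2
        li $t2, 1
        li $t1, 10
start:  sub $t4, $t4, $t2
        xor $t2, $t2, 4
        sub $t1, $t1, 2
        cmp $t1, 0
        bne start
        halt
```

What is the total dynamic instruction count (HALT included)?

29

li $t4, 2 → $t4=2
li $t2, 1 → $t2=1
li $t1, 10 → $t1=10
sub $t4, $t4, $t2 → $t4=2-1=1
xor $t2, $t2, 4 → $t2=1^4=5
sub $t1, $t1, 2 → $t1=10-2=8
cmp $t1, 0  (cmp 8,0)
bne start: taken
sub $t4, $t4, $t2 → $t4=1-5=-4
xor $t2, $t2, 4 → $t2=5^4=1
sub $t1, $t1, 2 → $t1=8-2=6
cmp $t1, 0  (cmp 6,0)
bne start: taken
sub $t4, $t4, $t2 → $t4=(-4)-1=-5
xor $t2, $t2, 4 → $t2=1^4=5
sub $t1, $t1, 2 → $t1=6-2=4
cmp $t1, 0  (cmp 4,0)
bne start: taken
sub $t4, $t4, $t2 → $t4=(-5)-5=-10
xor $t2, $t2, 4 → $t2=5^4=1
sub $t1, $t1, 2 → $t1=4-2=2
cmp $t1, 0  (cmp 2,0)
bne start: taken
sub $t4, $t4, $t2 → $t4=(-10)-1=-11
xor $t2, $t2, 4 → $t2=1^4=5
sub $t1, $t1, 2 → $t1=2-2=0
cmp $t1, 0  (cmp 0,0)
bne start: not taken
halt.
Total executed instructions: 29.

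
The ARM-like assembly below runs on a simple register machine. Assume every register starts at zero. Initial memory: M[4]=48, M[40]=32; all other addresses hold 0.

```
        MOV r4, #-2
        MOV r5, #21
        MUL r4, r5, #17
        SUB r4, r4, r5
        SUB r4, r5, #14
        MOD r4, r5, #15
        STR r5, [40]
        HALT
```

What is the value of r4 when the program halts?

r4=-2
r5=21
r4=21*17=357
r4=357-21=336
r4=21-14=7
r4=21%15=6
STR r5, [40] → M[40]=21
halt.

6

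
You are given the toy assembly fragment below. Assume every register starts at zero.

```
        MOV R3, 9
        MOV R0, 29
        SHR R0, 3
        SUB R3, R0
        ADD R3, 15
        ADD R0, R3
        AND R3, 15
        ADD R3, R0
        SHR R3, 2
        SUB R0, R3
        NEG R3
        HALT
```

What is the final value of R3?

-7

MOV R3, 9 → R3=9
MOV R0, 29 → R0=29
SHR R0, 3 → R0=29>>3=3
SUB R3, R0 → R3=9-3=6
ADD R3, 15 → R3=6+15=21
ADD R0, R3 → R0=3+21=24
AND R3, 15 → R3=21&15=5
ADD R3, R0 → R3=5+24=29
SHR R3, 2 → R3=29>>2=7
SUB R0, R3 → R0=24-7=17
NEG R3 → R3=-(7)=-7
halt.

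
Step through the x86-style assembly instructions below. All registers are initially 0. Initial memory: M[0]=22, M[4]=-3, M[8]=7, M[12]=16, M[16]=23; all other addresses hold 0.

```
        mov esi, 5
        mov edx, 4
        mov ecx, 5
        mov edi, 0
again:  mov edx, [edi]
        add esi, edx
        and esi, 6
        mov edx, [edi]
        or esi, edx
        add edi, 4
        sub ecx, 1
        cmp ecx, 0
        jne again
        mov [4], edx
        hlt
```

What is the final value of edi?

after mov esi, 5: esi=5
after mov edx, 4: edx=4
after mov ecx, 5: ecx=5
after mov edi, 0: edi=0
after mov edx, [edi]: edx=M[0]=22
after add esi, edx: esi=5+22=27
after and esi, 6: esi=27&6=2
after mov edx, [edi]: edx=M[0]=22
after or esi, edx: esi=2|22=22
after add edi, 4: edi=0+4=4
after sub ecx, 1: ecx=5-1=4
cmp ecx, 0  (cmp 4,0)
jne again: taken
after mov edx, [edi]: edx=M[4]=-3
after add esi, edx: esi=22+(-3)=19
after and esi, 6: esi=19&6=2
after mov edx, [edi]: edx=M[4]=-3
after or esi, edx: esi=2|(-3)=-1
after add edi, 4: edi=4+4=8
after sub ecx, 1: ecx=4-1=3
cmp ecx, 0  (cmp 3,0)
jne again: taken
after mov edx, [edi]: edx=M[8]=7
after add esi, edx: esi=(-1)+7=6
after and esi, 6: esi=6&6=6
after mov edx, [edi]: edx=M[8]=7
after or esi, edx: esi=6|7=7
after add edi, 4: edi=8+4=12
after sub ecx, 1: ecx=3-1=2
cmp ecx, 0  (cmp 2,0)
jne again: taken
after mov edx, [edi]: edx=M[12]=16
after add esi, edx: esi=7+16=23
after and esi, 6: esi=23&6=6
after mov edx, [edi]: edx=M[12]=16
after or esi, edx: esi=6|16=22
after add edi, 4: edi=12+4=16
after sub ecx, 1: ecx=2-1=1
cmp ecx, 0  (cmp 1,0)
jne again: taken
after mov edx, [edi]: edx=M[16]=23
after add esi, edx: esi=22+23=45
after and esi, 6: esi=45&6=4
after mov edx, [edi]: edx=M[16]=23
after or esi, edx: esi=4|23=23
after add edi, 4: edi=16+4=20
after sub ecx, 1: ecx=1-1=0
cmp ecx, 0  (cmp 0,0)
jne again: not taken
mov [4], edx → M[4]=23
halt.

20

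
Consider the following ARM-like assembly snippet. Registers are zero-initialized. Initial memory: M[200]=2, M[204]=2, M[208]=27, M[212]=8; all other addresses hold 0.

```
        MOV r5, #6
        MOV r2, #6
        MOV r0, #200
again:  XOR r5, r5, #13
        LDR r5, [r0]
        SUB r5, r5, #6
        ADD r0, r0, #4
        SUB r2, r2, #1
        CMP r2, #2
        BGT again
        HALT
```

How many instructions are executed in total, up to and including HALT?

r5=6
r2=6
r0=200
r5=6^13=11
r5=M[200]=2
r5=2-6=-4
r0=200+4=204
r2=6-1=5
CMP r2, #2  (cmp 5,2)
BGT again: taken
r5=(-4)^13=-15
r5=M[204]=2
r5=2-6=-4
r0=204+4=208
r2=5-1=4
CMP r2, #2  (cmp 4,2)
BGT again: taken
r5=(-4)^13=-15
r5=M[208]=27
r5=27-6=21
r0=208+4=212
r2=4-1=3
CMP r2, #2  (cmp 3,2)
BGT again: taken
r5=21^13=24
r5=M[212]=8
r5=8-6=2
r0=212+4=216
r2=3-1=2
CMP r2, #2  (cmp 2,2)
BGT again: not taken
halt.
Total executed instructions: 32.

32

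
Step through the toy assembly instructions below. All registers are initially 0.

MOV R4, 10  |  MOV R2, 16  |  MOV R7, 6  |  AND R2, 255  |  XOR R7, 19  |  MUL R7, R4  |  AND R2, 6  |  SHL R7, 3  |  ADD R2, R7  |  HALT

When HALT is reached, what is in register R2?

after MOV R4, 10: R4=10
after MOV R2, 16: R2=16
after MOV R7, 6: R7=6
after AND R2, 255: R2=16&255=16
after XOR R7, 19: R7=6^19=21
after MUL R7, R4: R7=21*10=210
after AND R2, 6: R2=16&6=0
after SHL R7, 3: R7=210<<3=1680
after ADD R2, R7: R2=0+1680=1680
halt.

1680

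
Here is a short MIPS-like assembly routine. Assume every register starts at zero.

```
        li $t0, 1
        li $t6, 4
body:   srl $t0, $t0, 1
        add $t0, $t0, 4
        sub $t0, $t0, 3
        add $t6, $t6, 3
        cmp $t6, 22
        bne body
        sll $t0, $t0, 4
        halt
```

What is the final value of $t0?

$t0=1
$t6=4
$t0=1>>1=0
$t0=0+4=4
$t0=4-3=1
$t6=4+3=7
cmp $t6, 22  (cmp 7,22)
bne body: taken
$t0=1>>1=0
$t0=0+4=4
$t0=4-3=1
$t6=7+3=10
cmp $t6, 22  (cmp 10,22)
bne body: taken
$t0=1>>1=0
$t0=0+4=4
$t0=4-3=1
$t6=10+3=13
cmp $t6, 22  (cmp 13,22)
bne body: taken
$t0=1>>1=0
$t0=0+4=4
$t0=4-3=1
$t6=13+3=16
cmp $t6, 22  (cmp 16,22)
bne body: taken
$t0=1>>1=0
$t0=0+4=4
$t0=4-3=1
$t6=16+3=19
cmp $t6, 22  (cmp 19,22)
bne body: taken
$t0=1>>1=0
$t0=0+4=4
$t0=4-3=1
$t6=19+3=22
cmp $t6, 22  (cmp 22,22)
bne body: not taken
$t0=1<<4=16
halt.

16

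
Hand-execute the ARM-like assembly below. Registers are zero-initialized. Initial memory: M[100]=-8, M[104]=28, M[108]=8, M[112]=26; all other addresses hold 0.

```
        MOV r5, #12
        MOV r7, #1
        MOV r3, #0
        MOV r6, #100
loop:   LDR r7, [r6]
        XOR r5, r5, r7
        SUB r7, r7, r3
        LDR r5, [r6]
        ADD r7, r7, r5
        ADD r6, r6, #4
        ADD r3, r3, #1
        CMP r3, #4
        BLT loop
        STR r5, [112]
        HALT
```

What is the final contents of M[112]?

after MOV r5, #12: r5=12
after MOV r7, #1: r7=1
after MOV r3, #0: r3=0
after MOV r6, #100: r6=100
after LDR r7, [r6]: r7=M[100]=-8
after XOR r5, r5, r7: r5=12^(-8)=-12
after SUB r7, r7, r3: r7=(-8)-0=-8
after LDR r5, [r6]: r5=M[100]=-8
after ADD r7, r7, r5: r7=(-8)+(-8)=-16
after ADD r6, r6, #4: r6=100+4=104
after ADD r3, r3, #1: r3=0+1=1
CMP r3, #4  (cmp 1,4)
BLT loop: taken
after LDR r7, [r6]: r7=M[104]=28
after XOR r5, r5, r7: r5=(-8)^28=-28
after SUB r7, r7, r3: r7=28-1=27
after LDR r5, [r6]: r5=M[104]=28
after ADD r7, r7, r5: r7=27+28=55
after ADD r6, r6, #4: r6=104+4=108
after ADD r3, r3, #1: r3=1+1=2
CMP r3, #4  (cmp 2,4)
BLT loop: taken
after LDR r7, [r6]: r7=M[108]=8
after XOR r5, r5, r7: r5=28^8=20
after SUB r7, r7, r3: r7=8-2=6
after LDR r5, [r6]: r5=M[108]=8
after ADD r7, r7, r5: r7=6+8=14
after ADD r6, r6, #4: r6=108+4=112
after ADD r3, r3, #1: r3=2+1=3
CMP r3, #4  (cmp 3,4)
BLT loop: taken
after LDR r7, [r6]: r7=M[112]=26
after XOR r5, r5, r7: r5=8^26=18
after SUB r7, r7, r3: r7=26-3=23
after LDR r5, [r6]: r5=M[112]=26
after ADD r7, r7, r5: r7=23+26=49
after ADD r6, r6, #4: r6=112+4=116
after ADD r3, r3, #1: r3=3+1=4
CMP r3, #4  (cmp 4,4)
BLT loop: not taken
STR r5, [112] → M[112]=26
halt.

26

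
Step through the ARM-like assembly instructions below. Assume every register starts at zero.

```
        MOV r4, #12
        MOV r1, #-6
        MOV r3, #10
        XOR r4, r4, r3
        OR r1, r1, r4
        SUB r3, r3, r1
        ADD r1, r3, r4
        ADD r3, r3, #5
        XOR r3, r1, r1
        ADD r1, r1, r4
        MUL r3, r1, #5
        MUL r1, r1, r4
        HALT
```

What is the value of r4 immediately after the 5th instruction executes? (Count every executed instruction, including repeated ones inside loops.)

6

after MOV r4, #12: r4=12
after MOV r1, #-6: r1=-6
after MOV r3, #10: r3=10
after XOR r4, r4, r3: r4=12^10=6
after OR r1, r1, r4: r1=(-6)|6=-2
After step 5: r4 = 6.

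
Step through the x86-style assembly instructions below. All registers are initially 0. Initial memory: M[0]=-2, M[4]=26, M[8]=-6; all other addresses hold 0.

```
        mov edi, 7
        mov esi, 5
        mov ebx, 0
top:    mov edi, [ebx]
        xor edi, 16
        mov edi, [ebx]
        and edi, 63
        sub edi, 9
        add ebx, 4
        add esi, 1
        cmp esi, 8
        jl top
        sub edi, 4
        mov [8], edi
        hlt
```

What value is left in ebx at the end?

edi=7
esi=5
ebx=0
edi=M[0]=-2
edi=(-2)^16=-18
edi=M[0]=-2
edi=(-2)&63=62
edi=62-9=53
ebx=0+4=4
esi=5+1=6
cmp esi, 8  (cmp 6,8)
jl top: taken
edi=M[4]=26
edi=26^16=10
edi=M[4]=26
edi=26&63=26
edi=26-9=17
ebx=4+4=8
esi=6+1=7
cmp esi, 8  (cmp 7,8)
jl top: taken
edi=M[8]=-6
edi=(-6)^16=-22
edi=M[8]=-6
edi=(-6)&63=58
edi=58-9=49
ebx=8+4=12
esi=7+1=8
cmp esi, 8  (cmp 8,8)
jl top: not taken
edi=49-4=45
mov [8], edi → M[8]=45
halt.

12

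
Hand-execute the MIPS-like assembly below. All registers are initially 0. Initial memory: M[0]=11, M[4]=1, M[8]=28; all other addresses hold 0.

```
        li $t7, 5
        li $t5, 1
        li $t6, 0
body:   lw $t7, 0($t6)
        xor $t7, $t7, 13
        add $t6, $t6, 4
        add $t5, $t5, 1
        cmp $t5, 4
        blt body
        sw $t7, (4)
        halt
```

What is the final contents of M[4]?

after li $t7, 5: $t7=5
after li $t5, 1: $t5=1
after li $t6, 0: $t6=0
after lw $t7, 0($t6): $t7=M[0]=11
after xor $t7, $t7, 13: $t7=11^13=6
after add $t6, $t6, 4: $t6=0+4=4
after add $t5, $t5, 1: $t5=1+1=2
cmp $t5, 4  (cmp 2,4)
blt body: taken
after lw $t7, 0($t6): $t7=M[4]=1
after xor $t7, $t7, 13: $t7=1^13=12
after add $t6, $t6, 4: $t6=4+4=8
after add $t5, $t5, 1: $t5=2+1=3
cmp $t5, 4  (cmp 3,4)
blt body: taken
after lw $t7, 0($t6): $t7=M[8]=28
after xor $t7, $t7, 13: $t7=28^13=17
after add $t6, $t6, 4: $t6=8+4=12
after add $t5, $t5, 1: $t5=3+1=4
cmp $t5, 4  (cmp 4,4)
blt body: not taken
sw $t7, (4) → M[4]=17
halt.

17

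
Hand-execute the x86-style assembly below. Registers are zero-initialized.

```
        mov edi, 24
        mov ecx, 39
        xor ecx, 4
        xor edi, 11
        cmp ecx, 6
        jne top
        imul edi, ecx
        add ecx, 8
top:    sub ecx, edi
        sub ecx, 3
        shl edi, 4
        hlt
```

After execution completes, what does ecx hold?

mov edi, 24 → edi=24
mov ecx, 39 → ecx=39
xor ecx, 4 → ecx=39^4=35
xor edi, 11 → edi=24^11=19
cmp ecx, 6  (cmp 35,6)
jne top: taken
sub ecx, edi → ecx=35-19=16
sub ecx, 3 → ecx=16-3=13
shl edi, 4 → edi=19<<4=304
halt.

13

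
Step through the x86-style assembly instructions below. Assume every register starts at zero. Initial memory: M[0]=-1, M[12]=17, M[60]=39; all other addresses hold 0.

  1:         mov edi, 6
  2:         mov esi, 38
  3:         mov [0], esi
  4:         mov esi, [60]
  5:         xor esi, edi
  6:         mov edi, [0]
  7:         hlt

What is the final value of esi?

33

edi=6
esi=38
mov [0], esi → M[0]=38
esi=M[60]=39
esi=39^6=33
edi=M[0]=38
halt.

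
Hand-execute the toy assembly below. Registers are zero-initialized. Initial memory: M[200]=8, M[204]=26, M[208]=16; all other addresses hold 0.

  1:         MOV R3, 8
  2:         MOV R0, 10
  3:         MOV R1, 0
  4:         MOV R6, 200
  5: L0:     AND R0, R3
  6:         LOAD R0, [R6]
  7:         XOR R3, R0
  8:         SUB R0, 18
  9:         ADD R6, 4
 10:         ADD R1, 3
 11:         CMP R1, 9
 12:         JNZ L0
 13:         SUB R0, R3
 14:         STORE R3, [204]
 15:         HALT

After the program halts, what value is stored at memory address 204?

10

MOV R3, 8 → R3=8
MOV R0, 10 → R0=10
MOV R1, 0 → R1=0
MOV R6, 200 → R6=200
AND R0, R3 → R0=10&8=8
LOAD R0, [R6] → R0=M[200]=8
XOR R3, R0 → R3=8^8=0
SUB R0, 18 → R0=8-18=-10
ADD R6, 4 → R6=200+4=204
ADD R1, 3 → R1=0+3=3
CMP R1, 9  (cmp 3,9)
JNZ L0: taken
AND R0, R3 → R0=(-10)&0=0
LOAD R0, [R6] → R0=M[204]=26
XOR R3, R0 → R3=0^26=26
SUB R0, 18 → R0=26-18=8
ADD R6, 4 → R6=204+4=208
ADD R1, 3 → R1=3+3=6
CMP R1, 9  (cmp 6,9)
JNZ L0: taken
AND R0, R3 → R0=8&26=8
LOAD R0, [R6] → R0=M[208]=16
XOR R3, R0 → R3=26^16=10
SUB R0, 18 → R0=16-18=-2
ADD R6, 4 → R6=208+4=212
ADD R1, 3 → R1=6+3=9
CMP R1, 9  (cmp 9,9)
JNZ L0: not taken
SUB R0, R3 → R0=(-2)-10=-12
STORE R3, [204] → M[204]=10
halt.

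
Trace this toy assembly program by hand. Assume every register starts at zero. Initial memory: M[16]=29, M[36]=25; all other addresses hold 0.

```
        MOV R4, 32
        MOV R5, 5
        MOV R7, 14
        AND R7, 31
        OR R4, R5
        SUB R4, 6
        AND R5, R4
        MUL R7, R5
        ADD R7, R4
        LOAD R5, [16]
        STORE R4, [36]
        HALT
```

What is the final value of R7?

MOV R4, 32 → R4=32
MOV R5, 5 → R5=5
MOV R7, 14 → R7=14
AND R7, 31 → R7=14&31=14
OR R4, R5 → R4=32|5=37
SUB R4, 6 → R4=37-6=31
AND R5, R4 → R5=5&31=5
MUL R7, R5 → R7=14*5=70
ADD R7, R4 → R7=70+31=101
LOAD R5, [16] → R5=M[16]=29
STORE R4, [36] → M[36]=31
halt.

101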